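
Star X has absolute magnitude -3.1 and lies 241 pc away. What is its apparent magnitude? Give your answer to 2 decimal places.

3.81

m = M + 5 log₁₀(d/10 pc) = -3.1 + 5 log₁₀(241/10)
  = -3.1 + 5 × 1.382 = -3.1 + 6.91 = 3.81.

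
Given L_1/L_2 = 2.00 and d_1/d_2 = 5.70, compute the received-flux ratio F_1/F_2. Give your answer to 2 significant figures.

0.062

F = L/(4πd²), so F_1/F_2 = (L_1/L_2) / (d_1/d_2)²
= 2.00 / (5.70)² = 2.00 / 32.49 = 0.06156.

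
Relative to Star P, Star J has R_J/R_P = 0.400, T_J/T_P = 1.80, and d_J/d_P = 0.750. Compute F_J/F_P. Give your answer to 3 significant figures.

2.99

L_J/L_P = (R_J/R_P)²(T_J/T_P)⁴ = (0.400)² × (1.80)⁴ = 1.680.
F_J/F_P = (L_J/L_P)/(d_J/d_P)² = 1.680 / (0.750)² = 2.986.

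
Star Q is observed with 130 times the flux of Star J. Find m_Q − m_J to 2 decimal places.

-5.28

m_Q − m_J = −2.5 log₁₀(F_Q/F_J) = −2.5 log₁₀(130) = −2.5 × (2.114) = -5.285.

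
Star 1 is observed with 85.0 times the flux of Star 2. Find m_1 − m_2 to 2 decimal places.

-4.82

m_1 − m_2 = −2.5 log₁₀(F_1/F_2) = −2.5 log₁₀(85.0) = −2.5 × (1.929) = -4.824.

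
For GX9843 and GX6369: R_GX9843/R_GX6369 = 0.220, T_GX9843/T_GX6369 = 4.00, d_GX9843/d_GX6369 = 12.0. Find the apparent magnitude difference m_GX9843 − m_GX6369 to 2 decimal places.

L_GX9843/L_GX6369 = (0.220)²(4.00)⁴ = 12.39.
F_GX9843/F_GX6369 = (L_GX9843/L_GX6369)/(d_GX9843/d_GX6369)² = 12.39/144.0 = 0.08604.
m_GX9843 − m_GX6369 = −2.5 log₁₀(0.08604) = 2.66.

2.66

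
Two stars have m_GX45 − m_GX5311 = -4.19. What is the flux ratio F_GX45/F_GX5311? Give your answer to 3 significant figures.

F_GX45/F_GX5311 = 10^(−(m_GX45 − m_GX5311)/2.5) = 10^(4.19/2.5) = 10^1.676 = 47.42.

47.4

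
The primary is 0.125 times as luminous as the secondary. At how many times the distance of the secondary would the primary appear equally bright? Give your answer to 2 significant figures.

Equal flux requires L_p/d_p² = L_s/d_s², so d_p/d_s = √(L_p/L_s)
= √(0.125) = 0.3536.

0.35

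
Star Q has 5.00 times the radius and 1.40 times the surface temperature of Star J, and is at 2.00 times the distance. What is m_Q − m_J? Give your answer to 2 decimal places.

-3.45

L_Q/L_J = (5.00)²(1.40)⁴ = 96.04.
F_Q/F_J = (L_Q/L_J)/(d_Q/d_J)² = 96.04/4.000 = 24.01.
m_Q − m_J = −2.5 log₁₀(24.01) = -3.45.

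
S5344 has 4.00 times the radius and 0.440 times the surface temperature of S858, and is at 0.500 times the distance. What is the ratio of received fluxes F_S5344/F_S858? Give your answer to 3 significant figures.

2.40

L_S5344/L_S858 = (R_S5344/R_S858)²(T_S5344/T_S858)⁴ = (4.00)² × (0.440)⁴ = 0.5997.
F_S5344/F_S858 = (L_S5344/L_S858)/(d_S5344/d_S858)² = 0.5997 / (0.500)² = 2.399.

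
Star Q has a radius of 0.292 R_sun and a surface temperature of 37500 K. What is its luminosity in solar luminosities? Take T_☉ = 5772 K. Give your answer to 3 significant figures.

152 solar luminosities

L/L_☉ = (R/R_☉)² (T/T_☉)⁴ = (0.292)² × (37500/5772)⁴
       = 0.08526 × (6.497)⁴ = 0.08526 × 1782 = 151.9.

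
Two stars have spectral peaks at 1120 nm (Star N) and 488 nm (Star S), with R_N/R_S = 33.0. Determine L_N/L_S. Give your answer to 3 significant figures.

39.2

Wien's law gives T ∝ 1/λ_max, so T_N/T_S = λ_S/λ_N = 488/1120 = 0.4357.
Then L ∝ R²T⁴ gives L_N/L_S = (33.0)² × (0.4357)⁴ = 1089 × 0.03604 = 39.25.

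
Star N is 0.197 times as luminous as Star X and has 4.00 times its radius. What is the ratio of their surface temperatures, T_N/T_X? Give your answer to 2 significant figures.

0.33

L ∝ R²T⁴ gives T ∝ (L/R²)^(1/4), so
T_N/T_X = (0.197 / 4.00²)^(1/4) = (0.01231)^(1/4) = 0.3331.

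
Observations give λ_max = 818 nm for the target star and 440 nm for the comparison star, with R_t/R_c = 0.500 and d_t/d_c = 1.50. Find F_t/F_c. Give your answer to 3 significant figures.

Wien's law: T_t/T_c = λ_c/λ_t = 440/818 = 0.5379.
L_t/L_c = (R_t/R_c)²(T_t/T_c)⁴ = (0.500)²(0.5379)⁴ = 0.02093.
F_t/F_c = (L_t/L_c)/(d_t/d_c)² = 0.02093/(1.50)² = 0.009302.

0.00930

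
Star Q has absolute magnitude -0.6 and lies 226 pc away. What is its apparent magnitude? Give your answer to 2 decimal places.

m = M + 5 log₁₀(d/10 pc) = -0.6 + 5 log₁₀(226/10)
  = -0.6 + 5 × 1.354 = -0.6 + 6.77 = 6.17.

6.17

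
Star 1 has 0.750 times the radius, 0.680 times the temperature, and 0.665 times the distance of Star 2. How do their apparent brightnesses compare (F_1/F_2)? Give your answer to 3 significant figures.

0.272

L_1/L_2 = (R_1/R_2)²(T_1/T_2)⁴ = (0.750)² × (0.680)⁴ = 0.1203.
F_1/F_2 = (L_1/L_2)/(d_1/d_2)² = 0.1203 / (0.665)² = 0.2720.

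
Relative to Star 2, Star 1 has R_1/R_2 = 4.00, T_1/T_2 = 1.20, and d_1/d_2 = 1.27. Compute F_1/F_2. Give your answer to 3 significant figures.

20.6

L_1/L_2 = (R_1/R_2)²(T_1/T_2)⁴ = (4.00)² × (1.20)⁴ = 33.18.
F_1/F_2 = (L_1/L_2)/(d_1/d_2)² = 33.18 / (1.27)² = 20.57.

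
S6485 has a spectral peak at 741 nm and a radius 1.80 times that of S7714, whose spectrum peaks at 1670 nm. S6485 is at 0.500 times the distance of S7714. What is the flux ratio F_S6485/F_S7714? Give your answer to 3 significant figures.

Wien's law: T_S6485/T_S7714 = λ_S7714/λ_S6485 = 1670/741 = 2.254.
L_S6485/L_S7714 = (R_S6485/R_S7714)²(T_S6485/T_S7714)⁴ = (1.80)²(2.254)⁴ = 83.59.
F_S6485/F_S7714 = (L_S6485/L_S7714)/(d_S6485/d_S7714)² = 83.59/(0.500)² = 334.3.

334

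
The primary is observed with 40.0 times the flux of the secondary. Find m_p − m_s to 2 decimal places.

-4.01

m_p − m_s = −2.5 log₁₀(F_p/F_s) = −2.5 log₁₀(40.0) = −2.5 × (1.602) = -4.005.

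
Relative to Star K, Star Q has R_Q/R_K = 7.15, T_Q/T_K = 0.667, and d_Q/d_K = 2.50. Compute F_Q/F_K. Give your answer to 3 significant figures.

1.62

L_Q/L_K = (R_Q/R_K)²(T_Q/T_K)⁴ = (7.15)² × (0.667)⁴ = 10.12.
F_Q/F_K = (L_Q/L_K)/(d_Q/d_K)² = 10.12 / (2.50)² = 1.619.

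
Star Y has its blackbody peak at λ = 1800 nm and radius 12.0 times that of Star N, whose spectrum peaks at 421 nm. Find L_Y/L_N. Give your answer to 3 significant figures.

Wien's law gives T ∝ 1/λ_max, so T_Y/T_N = λ_N/λ_Y = 421/1800 = 0.2339.
Then L ∝ R²T⁴ gives L_Y/L_N = (12.0)² × (0.2339)⁴ = 144.0 × 0.002993 = 0.4309.

0.431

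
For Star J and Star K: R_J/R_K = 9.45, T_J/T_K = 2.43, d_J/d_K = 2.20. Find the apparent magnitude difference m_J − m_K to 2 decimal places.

L_J/L_K = (9.45)²(2.43)⁴ = 3114.
F_J/F_K = (L_J/L_K)/(d_J/d_K)² = 3114/4.840 = 643.3.
m_J − m_K = −2.5 log₁₀(643.3) = -7.02.

-7.02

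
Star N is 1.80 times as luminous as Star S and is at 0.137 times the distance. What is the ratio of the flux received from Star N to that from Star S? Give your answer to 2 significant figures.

F = L/(4πd²), so F_N/F_S = (L_N/L_S) / (d_N/d_S)²
= 1.80 / (0.137)² = 1.80 / 0.01877 = 95.90.

96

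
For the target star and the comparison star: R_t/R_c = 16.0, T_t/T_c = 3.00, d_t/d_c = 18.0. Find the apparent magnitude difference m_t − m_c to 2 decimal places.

L_t/L_c = (16.0)²(3.00)⁴ = 2.074×10^4.
F_t/F_c = (L_t/L_c)/(d_t/d_c)² = 2.074×10^4/324.0 = 64.00.
m_t − m_c = −2.5 log₁₀(64.00) = -4.52.

-4.52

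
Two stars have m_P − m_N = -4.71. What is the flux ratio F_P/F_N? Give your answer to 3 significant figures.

F_P/F_N = 10^(−(m_P − m_N)/2.5) = 10^(4.71/2.5) = 10^1.884 = 76.56.

76.6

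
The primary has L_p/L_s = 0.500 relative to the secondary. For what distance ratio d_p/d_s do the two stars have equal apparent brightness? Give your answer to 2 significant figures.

Equal flux requires L_p/d_p² = L_s/d_s², so d_p/d_s = √(L_p/L_s)
= √(0.500) = 0.7071.

0.71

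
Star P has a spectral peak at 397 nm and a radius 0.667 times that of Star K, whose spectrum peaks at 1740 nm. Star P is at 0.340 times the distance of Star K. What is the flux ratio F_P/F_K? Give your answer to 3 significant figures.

Wien's law: T_P/T_K = λ_K/λ_P = 1740/397 = 4.383.
L_P/L_K = (R_P/R_K)²(T_P/T_K)⁴ = (0.667)²(4.383)⁴ = 164.2.
F_P/F_K = (L_P/L_K)/(d_P/d_K)² = 164.2/(0.340)² = 1420.

1.42×10^3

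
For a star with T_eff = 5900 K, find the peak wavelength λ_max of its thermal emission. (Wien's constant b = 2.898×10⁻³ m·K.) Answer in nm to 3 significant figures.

λ_max = b/T = 2.898×10⁻³ / 5900 = 4.91×10^-7 m = 491.2 nm.

491 nm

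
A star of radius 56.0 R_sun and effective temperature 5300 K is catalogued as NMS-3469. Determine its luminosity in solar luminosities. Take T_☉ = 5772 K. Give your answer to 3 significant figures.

2.23×10^3 solar luminosities

L/L_☉ = (R/R_☉)² (T/T_☉)⁴ = (56.0)² × (5300/5772)⁴
       = 3136 × (0.9182)⁴ = 3136 × 0.7109 = 2229.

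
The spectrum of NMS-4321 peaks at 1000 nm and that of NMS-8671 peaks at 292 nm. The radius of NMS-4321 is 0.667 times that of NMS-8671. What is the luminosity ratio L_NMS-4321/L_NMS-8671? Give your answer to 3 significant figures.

Wien's law gives T ∝ 1/λ_max, so T_NMS-4321/T_NMS-8671 = λ_NMS-8671/λ_NMS-4321 = 292/1000 = 0.2920.
Then L ∝ R²T⁴ gives L_NMS-4321/L_NMS-8671 = (0.667)² × (0.2920)⁴ = 0.4449 × 0.007270 = 0.003234.

0.00323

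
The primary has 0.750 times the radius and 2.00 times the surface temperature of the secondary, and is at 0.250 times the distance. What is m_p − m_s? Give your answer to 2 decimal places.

-5.40

L_p/L_s = (0.750)²(2.00)⁴ = 9.000.
F_p/F_s = (L_p/L_s)/(d_p/d_s)² = 9.000/0.06250 = 144.0.
m_p − m_s = −2.5 log₁₀(144.0) = -5.40.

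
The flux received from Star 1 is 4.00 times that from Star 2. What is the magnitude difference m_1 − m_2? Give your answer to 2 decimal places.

m_1 − m_2 = −2.5 log₁₀(F_1/F_2) = −2.5 log₁₀(4.00) = −2.5 × (0.602) = -1.505.

-1.51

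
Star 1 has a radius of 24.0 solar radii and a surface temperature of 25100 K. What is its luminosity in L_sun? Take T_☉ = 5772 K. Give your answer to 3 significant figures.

2.06×10^5 L_sun

L/L_☉ = (R/R_☉)² (T/T_☉)⁴ = (24.0)² × (25100/5772)⁴
       = 576.0 × (4.349)⁴ = 576.0 × 357.6 = 2.060×10^5.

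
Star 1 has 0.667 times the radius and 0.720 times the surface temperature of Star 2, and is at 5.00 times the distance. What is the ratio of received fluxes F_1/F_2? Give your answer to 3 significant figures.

0.00478

L_1/L_2 = (R_1/R_2)²(T_1/T_2)⁴ = (0.667)² × (0.720)⁴ = 0.1196.
F_1/F_2 = (L_1/L_2)/(d_1/d_2)² = 0.1196 / (5.00)² = 0.004782.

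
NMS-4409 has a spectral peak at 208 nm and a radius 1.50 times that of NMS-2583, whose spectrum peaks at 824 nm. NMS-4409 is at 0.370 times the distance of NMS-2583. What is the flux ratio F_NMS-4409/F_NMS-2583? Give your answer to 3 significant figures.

Wien's law: T_NMS-4409/T_NMS-2583 = λ_NMS-2583/λ_NMS-4409 = 824/208 = 3.962.
L_NMS-4409/L_NMS-2583 = (R_NMS-4409/R_NMS-2583)²(T_NMS-4409/T_NMS-2583)⁴ = (1.50)²(3.962)⁴ = 554.2.
F_NMS-4409/F_NMS-2583 = (L_NMS-4409/L_NMS-2583)/(d_NMS-4409/d_NMS-2583)² = 554.2/(0.370)² = 4048.

4.05×10^3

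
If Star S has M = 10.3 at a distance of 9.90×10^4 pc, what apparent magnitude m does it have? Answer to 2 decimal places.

30.28

m = M + 5 log₁₀(d/10 pc) = 10.3 + 5 log₁₀(9.90×10^4/10)
  = 10.3 + 5 × 3.996 = 10.3 + 19.98 = 30.28.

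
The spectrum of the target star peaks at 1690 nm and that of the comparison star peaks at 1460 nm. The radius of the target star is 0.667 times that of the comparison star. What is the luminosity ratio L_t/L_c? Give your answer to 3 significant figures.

Wien's law gives T ∝ 1/λ_max, so T_t/T_c = λ_c/λ_t = 1460/1690 = 0.8639.
Then L ∝ R²T⁴ gives L_t/L_c = (0.667)² × (0.8639)⁴ = 0.4449 × 0.5570 = 0.2478.

0.248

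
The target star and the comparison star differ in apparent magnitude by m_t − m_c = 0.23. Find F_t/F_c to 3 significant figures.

F_t/F_c = 10^(−(m_t − m_c)/2.5) = 10^(-0.23/2.5) = 10^-0.092 = 0.8091.

0.809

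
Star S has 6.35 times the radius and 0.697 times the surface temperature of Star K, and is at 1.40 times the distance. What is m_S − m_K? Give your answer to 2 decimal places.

L_S/L_K = (6.35)²(0.697)⁴ = 9.517.
F_S/F_K = (L_S/L_K)/(d_S/d_K)² = 9.517/1.960 = 4.855.
m_S − m_K = −2.5 log₁₀(4.855) = -1.72.

-1.72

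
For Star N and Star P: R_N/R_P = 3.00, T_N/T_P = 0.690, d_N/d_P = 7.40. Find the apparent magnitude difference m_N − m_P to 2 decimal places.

3.57

L_N/L_P = (3.00)²(0.690)⁴ = 2.040.
F_N/F_P = (L_N/L_P)/(d_N/d_P)² = 2.040/54.76 = 0.03725.
m_N − m_P = −2.5 log₁₀(0.03725) = 3.57.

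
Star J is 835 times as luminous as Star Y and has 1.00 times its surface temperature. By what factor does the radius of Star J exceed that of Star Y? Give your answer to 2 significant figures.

L ∝ R²T⁴ gives R ∝ √L / T², so
R_J/R_Y = √(835) / (1.00)² = 28.90 / 1.000 = 28.90.

29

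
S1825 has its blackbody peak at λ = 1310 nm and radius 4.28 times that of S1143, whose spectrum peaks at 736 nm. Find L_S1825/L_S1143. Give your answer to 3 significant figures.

1.83

Wien's law gives T ∝ 1/λ_max, so T_S1825/T_S1143 = λ_S1143/λ_S1825 = 736/1310 = 0.5618.
Then L ∝ R²T⁴ gives L_S1825/L_S1143 = (4.28)² × (0.5618)⁴ = 18.32 × 0.09964 = 1.825.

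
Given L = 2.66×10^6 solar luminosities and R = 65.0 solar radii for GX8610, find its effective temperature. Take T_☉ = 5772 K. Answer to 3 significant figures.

T/T_☉ = (L/L_☉)^(1/4) / (R/R_☉)^(1/2)
T = 5772 × (2.66×10^6)^(1/4) / √(65.0) = 5772 × 40.39 / 8.062 = 2.891×10^4 K.

2.89×10^4 K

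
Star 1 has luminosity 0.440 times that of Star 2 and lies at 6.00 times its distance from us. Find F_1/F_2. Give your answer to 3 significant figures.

F = L/(4πd²), so F_1/F_2 = (L_1/L_2) / (d_1/d_2)²
= 0.440 / (6.00)² = 0.440 / 36.00 = 0.01222.

0.0122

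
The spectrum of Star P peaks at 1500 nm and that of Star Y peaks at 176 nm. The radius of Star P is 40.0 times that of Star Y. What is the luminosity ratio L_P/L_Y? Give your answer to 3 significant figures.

Wien's law gives T ∝ 1/λ_max, so T_P/T_Y = λ_Y/λ_P = 176/1500 = 0.1173.
Then L ∝ R²T⁴ gives L_P/L_Y = (40.0)² × (0.1173)⁴ = 1600 × 1.895×10^-4 = 0.3033.

0.303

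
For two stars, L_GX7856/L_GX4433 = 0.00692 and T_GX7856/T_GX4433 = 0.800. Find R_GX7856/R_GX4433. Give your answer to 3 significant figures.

L ∝ R²T⁴ gives R ∝ √L / T², so
R_GX7856/R_GX4433 = √(0.00692) / (0.800)² = 0.08319 / 0.6400 = 0.1300.

0.130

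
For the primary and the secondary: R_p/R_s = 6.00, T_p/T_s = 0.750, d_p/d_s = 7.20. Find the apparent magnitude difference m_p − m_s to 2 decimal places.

L_p/L_s = (6.00)²(0.750)⁴ = 11.39.
F_p/F_s = (L_p/L_s)/(d_p/d_s)² = 11.39/51.84 = 0.2197.
m_p − m_s = −2.5 log₁₀(0.2197) = 1.65.

1.65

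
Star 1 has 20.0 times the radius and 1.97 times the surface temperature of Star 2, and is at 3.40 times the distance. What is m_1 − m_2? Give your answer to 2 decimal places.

-6.79

L_1/L_2 = (20.0)²(1.97)⁴ = 6025.
F_1/F_2 = (L_1/L_2)/(d_1/d_2)² = 6025/11.56 = 521.2.
m_1 − m_2 = −2.5 log₁₀(521.2) = -6.79.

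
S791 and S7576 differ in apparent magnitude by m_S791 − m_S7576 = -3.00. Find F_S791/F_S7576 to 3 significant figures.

F_S791/F_S7576 = 10^(−(m_S791 − m_S7576)/2.5) = 10^(3.00/2.5) = 10^1.200 = 15.85.

15.8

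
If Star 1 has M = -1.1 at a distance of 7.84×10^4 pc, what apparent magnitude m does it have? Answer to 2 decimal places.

m = M + 5 log₁₀(d/10 pc) = -1.1 + 5 log₁₀(7.84×10^4/10)
  = -1.1 + 5 × 3.894 = -1.1 + 19.47 = 18.37.

18.37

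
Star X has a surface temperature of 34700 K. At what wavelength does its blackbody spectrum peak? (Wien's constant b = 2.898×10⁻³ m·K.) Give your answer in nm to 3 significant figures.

λ_max = b/T = 2.898×10⁻³ / 34700 = 8.35×10^-8 m = 83.52 nm.

83.5 nm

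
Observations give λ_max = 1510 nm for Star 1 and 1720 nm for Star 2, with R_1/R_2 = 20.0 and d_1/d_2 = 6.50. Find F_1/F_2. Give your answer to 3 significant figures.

Wien's law: T_1/T_2 = λ_2/λ_1 = 1720/1510 = 1.139.
L_1/L_2 = (R_1/R_2)²(T_1/T_2)⁴ = (20.0)²(1.139)⁴ = 673.4.
F_1/F_2 = (L_1/L_2)/(d_1/d_2)² = 673.4/(6.50)² = 15.94.

15.9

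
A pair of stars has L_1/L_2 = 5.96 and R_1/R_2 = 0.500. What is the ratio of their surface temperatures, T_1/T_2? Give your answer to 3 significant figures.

2.21

L ∝ R²T⁴ gives T ∝ (L/R²)^(1/4), so
T_1/T_2 = (5.96 / 0.500²)^(1/4) = (23.84)^(1/4) = 2.210.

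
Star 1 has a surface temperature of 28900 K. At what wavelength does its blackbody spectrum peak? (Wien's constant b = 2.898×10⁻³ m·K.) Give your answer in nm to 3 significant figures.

λ_max = b/T = 2.898×10⁻³ / 28900 = 1.00×10^-7 m = 100.3 nm.

100 nm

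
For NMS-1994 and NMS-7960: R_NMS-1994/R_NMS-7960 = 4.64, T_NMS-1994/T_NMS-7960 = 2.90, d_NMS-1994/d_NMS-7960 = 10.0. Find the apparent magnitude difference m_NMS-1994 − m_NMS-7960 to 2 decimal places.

L_NMS-1994/L_NMS-7960 = (4.64)²(2.90)⁴ = 1523.
F_NMS-1994/F_NMS-7960 = (L_NMS-1994/L_NMS-7960)/(d_NMS-1994/d_NMS-7960)² = 1523/100.0 = 15.23.
m_NMS-1994 − m_NMS-7960 = −2.5 log₁₀(15.23) = -2.96.

-2.96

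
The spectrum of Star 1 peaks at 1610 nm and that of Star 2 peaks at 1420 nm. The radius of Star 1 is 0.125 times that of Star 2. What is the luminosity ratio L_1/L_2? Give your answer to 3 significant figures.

Wien's law gives T ∝ 1/λ_max, so T_1/T_2 = λ_2/λ_1 = 1420/1610 = 0.8820.
Then L ∝ R²T⁴ gives L_1/L_2 = (0.125)² × (0.8820)⁴ = 0.01562 × 0.6051 = 0.009455.

0.00946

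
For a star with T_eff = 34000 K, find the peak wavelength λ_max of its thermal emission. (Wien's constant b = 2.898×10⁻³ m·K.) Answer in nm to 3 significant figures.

85.2 nm

λ_max = b/T = 2.898×10⁻³ / 34000 = 8.52×10^-8 m = 85.24 nm.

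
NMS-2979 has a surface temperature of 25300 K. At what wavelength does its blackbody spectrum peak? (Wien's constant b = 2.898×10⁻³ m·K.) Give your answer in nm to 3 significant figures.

λ_max = b/T = 2.898×10⁻³ / 25300 = 1.15×10^-7 m = 114.5 nm.

115 nm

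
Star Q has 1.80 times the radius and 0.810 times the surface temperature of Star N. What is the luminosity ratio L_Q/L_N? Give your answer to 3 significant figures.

1.39

From the Stefan–Boltzmann law, L ∝ R²T⁴, so
L_Q/L_N = (R_Q/R_N)² (T_Q/T_N)⁴ = (1.80)² × (0.810)⁴ = 3.240 × 0.4305 = 1.395.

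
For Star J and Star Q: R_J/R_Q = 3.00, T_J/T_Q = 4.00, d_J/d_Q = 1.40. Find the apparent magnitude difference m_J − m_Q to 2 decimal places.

-7.68

L_J/L_Q = (3.00)²(4.00)⁴ = 2304.
F_J/F_Q = (L_J/L_Q)/(d_J/d_Q)² = 2304/1.960 = 1176.
m_J − m_Q = −2.5 log₁₀(1176) = -7.68.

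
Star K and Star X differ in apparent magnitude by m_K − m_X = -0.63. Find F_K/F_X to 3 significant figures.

1.79

F_K/F_X = 10^(−(m_K − m_X)/2.5) = 10^(0.63/2.5) = 10^0.252 = 1.786.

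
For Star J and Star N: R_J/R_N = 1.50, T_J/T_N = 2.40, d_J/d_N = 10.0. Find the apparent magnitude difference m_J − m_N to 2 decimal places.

L_J/L_N = (1.50)²(2.40)⁴ = 74.65.
F_J/F_N = (L_J/L_N)/(d_J/d_N)² = 74.65/100.0 = 0.7465.
m_J − m_N = −2.5 log₁₀(0.7465) = 0.32.

0.32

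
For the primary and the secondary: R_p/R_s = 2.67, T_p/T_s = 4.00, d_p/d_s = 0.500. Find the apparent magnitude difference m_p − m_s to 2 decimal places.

-9.66

L_p/L_s = (2.67)²(4.00)⁴ = 1825.
F_p/F_s = (L_p/L_s)/(d_p/d_s)² = 1825/0.2500 = 7300.
m_p − m_s = −2.5 log₁₀(7300) = -9.66.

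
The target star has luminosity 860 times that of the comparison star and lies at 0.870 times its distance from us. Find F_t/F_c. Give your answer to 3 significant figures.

F = L/(4πd²), so F_t/F_c = (L_t/L_c) / (d_t/d_c)²
= 860 / (0.870)² = 860 / 0.7569 = 1136.

1.14×10^3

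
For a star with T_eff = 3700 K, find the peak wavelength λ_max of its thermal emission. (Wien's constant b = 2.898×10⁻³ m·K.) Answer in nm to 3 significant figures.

λ_max = b/T = 2.898×10⁻³ / 3700 = 7.83×10^-7 m = 783.2 nm.

783 nm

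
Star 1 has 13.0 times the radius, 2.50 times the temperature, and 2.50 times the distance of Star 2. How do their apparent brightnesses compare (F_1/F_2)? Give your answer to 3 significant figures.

1.06×10^3

L_1/L_2 = (R_1/R_2)²(T_1/T_2)⁴ = (13.0)² × (2.50)⁴ = 6602.
F_1/F_2 = (L_1/L_2)/(d_1/d_2)² = 6602 / (2.50)² = 1056.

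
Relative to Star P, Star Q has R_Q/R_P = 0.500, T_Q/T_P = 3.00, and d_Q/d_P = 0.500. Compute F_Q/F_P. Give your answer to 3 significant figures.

81.0

L_Q/L_P = (R_Q/R_P)²(T_Q/T_P)⁴ = (0.500)² × (3.00)⁴ = 20.25.
F_Q/F_P = (L_Q/L_P)/(d_Q/d_P)² = 20.25 / (0.500)² = 81.00.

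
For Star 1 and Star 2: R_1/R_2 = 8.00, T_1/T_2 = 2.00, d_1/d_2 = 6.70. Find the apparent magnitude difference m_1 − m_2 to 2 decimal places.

L_1/L_2 = (8.00)²(2.00)⁴ = 1024.
F_1/F_2 = (L_1/L_2)/(d_1/d_2)² = 1024/44.89 = 22.81.
m_1 − m_2 = −2.5 log₁₀(22.81) = -3.40.

-3.40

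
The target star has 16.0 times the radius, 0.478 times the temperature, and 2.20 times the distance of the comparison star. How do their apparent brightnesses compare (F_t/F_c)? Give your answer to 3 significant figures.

L_t/L_c = (R_t/R_c)²(T_t/T_c)⁴ = (16.0)² × (0.478)⁴ = 13.36.
F_t/F_c = (L_t/L_c)/(d_t/d_c)² = 13.36 / (2.20)² = 2.761.

2.76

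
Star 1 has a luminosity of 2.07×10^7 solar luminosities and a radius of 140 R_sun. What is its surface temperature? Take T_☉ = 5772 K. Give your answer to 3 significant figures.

3.29×10^4 K

T/T_☉ = (L/L_☉)^(1/4) / (R/R_☉)^(1/2)
T = 5772 × (2.07×10^7)^(1/4) / √(140) = 5772 × 67.45 / 11.83 = 3.290×10^4 K.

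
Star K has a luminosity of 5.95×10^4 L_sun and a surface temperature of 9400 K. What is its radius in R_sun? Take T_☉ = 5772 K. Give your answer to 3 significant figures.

92.0 R_sun

R/R_☉ = √(L/L_☉) / (T/T_☉)² = √(5.95×10^4) / (1.629)²
       = 243.9 / 2.652 = 91.97.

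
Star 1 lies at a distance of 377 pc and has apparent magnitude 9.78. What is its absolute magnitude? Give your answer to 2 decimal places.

M = m − 5 log₁₀(d/10 pc) = 9.78 − 5 log₁₀(377/10)
  = 9.78 − 5 × 1.576 = 9.78 − 7.88 = 1.90.

1.90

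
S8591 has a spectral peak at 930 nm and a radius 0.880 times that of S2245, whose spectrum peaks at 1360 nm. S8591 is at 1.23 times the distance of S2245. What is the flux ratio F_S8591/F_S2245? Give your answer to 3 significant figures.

2.34

Wien's law: T_S8591/T_S2245 = λ_S2245/λ_S8591 = 1360/930 = 1.462.
L_S8591/L_S2245 = (R_S8591/R_S2245)²(T_S8591/T_S2245)⁴ = (0.880)²(1.462)⁴ = 3.542.
F_S8591/F_S2245 = (L_S8591/L_S2245)/(d_S8591/d_S2245)² = 3.542/(1.23)² = 2.341.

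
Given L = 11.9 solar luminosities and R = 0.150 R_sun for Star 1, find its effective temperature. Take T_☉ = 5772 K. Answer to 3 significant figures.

2.77×10^4 K

T/T_☉ = (L/L_☉)^(1/4) / (R/R_☉)^(1/2)
T = 5772 × (11.9)^(1/4) / √(0.150) = 5772 × 1.857 / 0.3873 = 2.768×10^4 K.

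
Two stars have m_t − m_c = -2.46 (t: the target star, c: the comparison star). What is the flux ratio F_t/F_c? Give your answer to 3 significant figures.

9.64

F_t/F_c = 10^(−(m_t − m_c)/2.5) = 10^(2.46/2.5) = 10^0.984 = 9.638.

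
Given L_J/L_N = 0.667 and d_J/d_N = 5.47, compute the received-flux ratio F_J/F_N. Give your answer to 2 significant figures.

F = L/(4πd²), so F_J/F_N = (L_J/L_N) / (d_J/d_N)²
= 0.667 / (5.47)² = 0.667 / 29.92 = 0.02229.

0.022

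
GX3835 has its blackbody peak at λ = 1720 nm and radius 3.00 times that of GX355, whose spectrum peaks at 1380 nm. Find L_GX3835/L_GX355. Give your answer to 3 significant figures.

Wien's law gives T ∝ 1/λ_max, so T_GX3835/T_GX355 = λ_GX355/λ_GX3835 = 1380/1720 = 0.8023.
Then L ∝ R²T⁴ gives L_GX3835/L_GX355 = (3.00)² × (0.8023)⁴ = 9.000 × 0.4144 = 3.729.

3.73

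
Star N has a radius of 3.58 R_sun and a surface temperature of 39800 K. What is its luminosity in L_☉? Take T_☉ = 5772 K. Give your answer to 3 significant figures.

2.90×10^4 L_☉

L/L_☉ = (R/R_☉)² (T/T_☉)⁴ = (3.58)² × (39800/5772)⁴
       = 12.82 × (6.895)⁴ = 12.82 × 2261 = 2.897×10^4.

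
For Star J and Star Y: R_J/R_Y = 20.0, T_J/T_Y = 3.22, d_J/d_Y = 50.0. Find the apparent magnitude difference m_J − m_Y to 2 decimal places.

L_J/L_Y = (20.0)²(3.22)⁴ = 4.300×10^4.
F_J/F_Y = (L_J/L_Y)/(d_J/d_Y)² = 4.300×10^4/2500 = 17.20.
m_J − m_Y = −2.5 log₁₀(17.20) = -3.09.

-3.09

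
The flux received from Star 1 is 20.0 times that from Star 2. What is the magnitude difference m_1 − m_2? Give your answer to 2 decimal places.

m_1 − m_2 = −2.5 log₁₀(F_1/F_2) = −2.5 log₁₀(20.0) = −2.5 × (1.301) = -3.253.

-3.25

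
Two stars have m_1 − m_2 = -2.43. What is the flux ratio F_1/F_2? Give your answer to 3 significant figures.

F_1/F_2 = 10^(−(m_1 − m_2)/2.5) = 10^(2.43/2.5) = 10^0.972 = 9.376.

9.38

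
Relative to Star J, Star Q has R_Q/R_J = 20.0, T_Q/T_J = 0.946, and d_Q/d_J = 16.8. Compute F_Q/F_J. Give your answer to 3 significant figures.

1.14

L_Q/L_J = (R_Q/R_J)²(T_Q/T_J)⁴ = (20.0)² × (0.946)⁴ = 320.3.
F_Q/F_J = (L_Q/L_J)/(d_Q/d_J)² = 320.3 / (16.8)² = 1.135.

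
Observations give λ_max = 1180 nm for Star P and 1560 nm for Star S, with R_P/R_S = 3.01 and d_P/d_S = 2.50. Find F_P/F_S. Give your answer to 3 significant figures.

Wien's law: T_P/T_S = λ_S/λ_P = 1560/1180 = 1.322.
L_P/L_S = (R_P/R_S)²(T_P/T_S)⁴ = (3.01)²(1.322)⁴ = 27.68.
F_P/F_S = (L_P/L_S)/(d_P/d_S)² = 27.68/(2.50)² = 4.428.

4.43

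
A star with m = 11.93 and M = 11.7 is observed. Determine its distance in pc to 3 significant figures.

m − M = 5 log₁₀(d/10 pc)
11.93 − (11.7) = 0.23 = 5 log₁₀(d/10)
d = 10 × 10^(0.23/5) = 10 × 10^0.046 = 11.12 pc.

11.1 pc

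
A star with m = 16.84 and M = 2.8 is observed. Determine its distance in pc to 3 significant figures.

6.43×10^3 pc

m − M = 5 log₁₀(d/10 pc)
16.84 − (2.8) = 14.04 = 5 log₁₀(d/10)
d = 10 × 10^(14.04/5) = 10 × 10^2.808 = 6427 pc.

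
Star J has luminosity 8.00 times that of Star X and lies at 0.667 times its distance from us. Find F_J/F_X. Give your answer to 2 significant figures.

18

F = L/(4πd²), so F_J/F_X = (L_J/L_X) / (d_J/d_X)²
= 8.00 / (0.667)² = 8.00 / 0.4449 = 17.98.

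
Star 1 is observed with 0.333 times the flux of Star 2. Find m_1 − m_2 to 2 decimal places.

1.19

m_1 − m_2 = −2.5 log₁₀(F_1/F_2) = −2.5 log₁₀(0.333) = −2.5 × (-0.478) = 1.194.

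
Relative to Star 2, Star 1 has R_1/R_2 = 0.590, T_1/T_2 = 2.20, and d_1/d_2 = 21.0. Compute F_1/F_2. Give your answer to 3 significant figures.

0.0185

L_1/L_2 = (R_1/R_2)²(T_1/T_2)⁴ = (0.590)² × (2.20)⁴ = 8.154.
F_1/F_2 = (L_1/L_2)/(d_1/d_2)² = 8.154 / (21.0)² = 0.01849.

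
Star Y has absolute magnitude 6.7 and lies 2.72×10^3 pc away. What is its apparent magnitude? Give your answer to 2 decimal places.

m = M + 5 log₁₀(d/10 pc) = 6.7 + 5 log₁₀(2.72×10^3/10)
  = 6.7 + 5 × 2.435 = 6.7 + 12.17 = 18.87.

18.87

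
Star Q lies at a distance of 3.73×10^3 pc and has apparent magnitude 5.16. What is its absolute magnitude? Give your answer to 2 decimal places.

M = m − 5 log₁₀(d/10 pc) = 5.16 − 5 log₁₀(3.73×10^3/10)
  = 5.16 − 5 × 2.572 = 5.16 − 12.86 = -7.70.

-7.70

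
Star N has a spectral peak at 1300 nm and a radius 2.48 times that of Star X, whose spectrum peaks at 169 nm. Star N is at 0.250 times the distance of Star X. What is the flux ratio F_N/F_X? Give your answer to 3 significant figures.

Wien's law: T_N/T_X = λ_X/λ_N = 169/1300 = 0.1300.
L_N/L_X = (R_N/R_X)²(T_N/T_X)⁴ = (2.48)²(0.1300)⁴ = 0.001757.
F_N/F_X = (L_N/L_X)/(d_N/d_X)² = 0.001757/(0.250)² = 0.02811.

0.0281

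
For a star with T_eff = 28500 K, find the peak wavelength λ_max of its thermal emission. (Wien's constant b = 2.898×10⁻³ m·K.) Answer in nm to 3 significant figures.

λ_max = b/T = 2.898×10⁻³ / 28500 = 1.02×10^-7 m = 101.7 nm.

102 nm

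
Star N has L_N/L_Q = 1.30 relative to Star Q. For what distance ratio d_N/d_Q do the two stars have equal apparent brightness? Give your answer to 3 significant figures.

1.14

Equal flux requires L_N/d_N² = L_Q/d_Q², so d_N/d_Q = √(L_N/L_Q)
= √(1.30) = 1.140.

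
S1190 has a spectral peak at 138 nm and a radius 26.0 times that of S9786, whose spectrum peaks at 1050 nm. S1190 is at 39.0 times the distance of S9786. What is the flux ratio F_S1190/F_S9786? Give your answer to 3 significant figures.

Wien's law: T_S1190/T_S9786 = λ_S9786/λ_S1190 = 1050/138 = 7.609.
L_S1190/L_S9786 = (R_S1190/R_S9786)²(T_S1190/T_S9786)⁴ = (26.0)²(7.609)⁴ = 2.266×10^6.
F_S1190/F_S9786 = (L_S1190/L_S9786)/(d_S1190/d_S9786)² = 2.266×10^6/(39.0)² = 1490.

1.49×10^3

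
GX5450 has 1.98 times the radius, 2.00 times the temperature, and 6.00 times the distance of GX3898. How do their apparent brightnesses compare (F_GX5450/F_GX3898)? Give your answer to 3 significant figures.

L_GX5450/L_GX3898 = (R_GX5450/R_GX3898)²(T_GX5450/T_GX3898)⁴ = (1.98)² × (2.00)⁴ = 62.73.
F_GX5450/F_GX3898 = (L_GX5450/L_GX3898)/(d_GX5450/d_GX3898)² = 62.73 / (6.00)² = 1.742.

1.74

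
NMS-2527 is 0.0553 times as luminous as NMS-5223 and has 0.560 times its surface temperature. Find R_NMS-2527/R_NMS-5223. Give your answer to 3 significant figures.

L ∝ R²T⁴ gives R ∝ √L / T², so
R_NMS-2527/R_NMS-5223 = √(0.0553) / (0.560)² = 0.2352 / 0.3136 = 0.7499.

0.750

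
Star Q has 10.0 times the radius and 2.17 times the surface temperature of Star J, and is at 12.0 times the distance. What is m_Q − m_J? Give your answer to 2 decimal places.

-2.97

L_Q/L_J = (10.0)²(2.17)⁴ = 2217.
F_Q/F_J = (L_Q/L_J)/(d_Q/d_J)² = 2217/144.0 = 15.40.
m_Q − m_J = −2.5 log₁₀(15.40) = -2.97.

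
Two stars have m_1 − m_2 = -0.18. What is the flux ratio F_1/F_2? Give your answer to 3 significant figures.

F_1/F_2 = 10^(−(m_1 − m_2)/2.5) = 10^(0.18/2.5) = 10^0.072 = 1.180.

1.18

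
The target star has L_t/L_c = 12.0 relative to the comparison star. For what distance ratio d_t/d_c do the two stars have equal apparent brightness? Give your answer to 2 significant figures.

Equal flux requires L_t/d_t² = L_c/d_c², so d_t/d_c = √(L_t/L_c)
= √(12.0) = 3.464.

3.5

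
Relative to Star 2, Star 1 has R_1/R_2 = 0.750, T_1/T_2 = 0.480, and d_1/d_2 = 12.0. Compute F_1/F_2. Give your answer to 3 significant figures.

L_1/L_2 = (R_1/R_2)²(T_1/T_2)⁴ = (0.750)² × (0.480)⁴ = 0.02986.
F_1/F_2 = (L_1/L_2)/(d_1/d_2)² = 0.02986 / (12.0)² = 2.074×10^-4.

2.07×10^-4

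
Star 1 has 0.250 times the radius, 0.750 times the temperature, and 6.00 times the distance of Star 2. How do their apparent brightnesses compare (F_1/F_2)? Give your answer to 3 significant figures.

L_1/L_2 = (R_1/R_2)²(T_1/T_2)⁴ = (0.250)² × (0.750)⁴ = 0.01978.
F_1/F_2 = (L_1/L_2)/(d_1/d_2)² = 0.01978 / (6.00)² = 5.493×10^-4.

5.49×10^-4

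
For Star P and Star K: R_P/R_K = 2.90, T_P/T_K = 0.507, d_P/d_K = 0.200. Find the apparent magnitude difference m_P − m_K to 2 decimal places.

L_P/L_K = (2.90)²(0.507)⁴ = 0.5557.
F_P/F_K = (L_P/L_K)/(d_P/d_K)² = 0.5557/0.04000 = 13.89.
m_P − m_K = −2.5 log₁₀(13.89) = -2.86.

-2.86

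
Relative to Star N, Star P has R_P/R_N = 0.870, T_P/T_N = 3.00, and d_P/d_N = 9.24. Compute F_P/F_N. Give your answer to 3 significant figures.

0.718

L_P/L_N = (R_P/R_N)²(T_P/T_N)⁴ = (0.870)² × (3.00)⁴ = 61.31.
F_P/F_N = (L_P/L_N)/(d_P/d_N)² = 61.31 / (9.24)² = 0.7181.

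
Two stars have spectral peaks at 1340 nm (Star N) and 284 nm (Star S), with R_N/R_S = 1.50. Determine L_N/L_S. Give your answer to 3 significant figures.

0.00454

Wien's law gives T ∝ 1/λ_max, so T_N/T_S = λ_S/λ_N = 284/1340 = 0.2119.
Then L ∝ R²T⁴ gives L_N/L_S = (1.50)² × (0.2119)⁴ = 2.250 × 0.002018 = 0.004540.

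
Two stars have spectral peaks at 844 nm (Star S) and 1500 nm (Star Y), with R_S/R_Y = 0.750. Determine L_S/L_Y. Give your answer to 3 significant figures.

Wien's law gives T ∝ 1/λ_max, so T_S/T_Y = λ_Y/λ_S = 1500/844 = 1.777.
Then L ∝ R²T⁴ gives L_S/L_Y = (0.750)² × (1.777)⁴ = 0.5625 × 9.977 = 5.612.

5.61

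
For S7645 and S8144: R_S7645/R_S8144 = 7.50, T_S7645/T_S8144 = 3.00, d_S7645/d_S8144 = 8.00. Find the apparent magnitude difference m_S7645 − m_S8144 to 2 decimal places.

L_S7645/L_S8144 = (7.50)²(3.00)⁴ = 4556.
F_S7645/F_S8144 = (L_S7645/L_S8144)/(d_S7645/d_S8144)² = 4556/64.00 = 71.19.
m_S7645 − m_S8144 = −2.5 log₁₀(71.19) = -4.63.

-4.63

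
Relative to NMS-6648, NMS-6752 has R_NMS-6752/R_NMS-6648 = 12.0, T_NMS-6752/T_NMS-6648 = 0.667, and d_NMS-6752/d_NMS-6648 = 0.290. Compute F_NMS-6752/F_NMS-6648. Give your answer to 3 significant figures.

339

L_NMS-6752/L_NMS-6648 = (R_NMS-6752/R_NMS-6648)²(T_NMS-6752/T_NMS-6648)⁴ = (12.0)² × (0.667)⁴ = 28.50.
F_NMS-6752/F_NMS-6648 = (L_NMS-6752/L_NMS-6648)/(d_NMS-6752/d_NMS-6648)² = 28.50 / (0.290)² = 338.9.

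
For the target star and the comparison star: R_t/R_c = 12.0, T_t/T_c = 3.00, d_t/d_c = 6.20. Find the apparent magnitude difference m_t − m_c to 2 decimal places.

L_t/L_c = (12.0)²(3.00)⁴ = 1.166×10^4.
F_t/F_c = (L_t/L_c)/(d_t/d_c)² = 1.166×10^4/38.44 = 303.4.
m_t − m_c = −2.5 log₁₀(303.4) = -6.21.

-6.21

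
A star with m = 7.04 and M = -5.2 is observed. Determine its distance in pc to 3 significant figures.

2.81×10^3 pc

m − M = 5 log₁₀(d/10 pc)
7.04 − (-5.2) = 12.24 = 5 log₁₀(d/10)
d = 10 × 10^(12.24/5) = 10 × 10^2.448 = 2805 pc.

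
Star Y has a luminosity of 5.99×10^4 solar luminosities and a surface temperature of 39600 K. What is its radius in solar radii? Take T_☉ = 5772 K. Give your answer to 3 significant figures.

R/R_☉ = √(L/L_☉) / (T/T_☉)² = √(5.99×10^4) / (6.861)²
       = 244.7 / 47.07 = 5.200.

5.20 solar radii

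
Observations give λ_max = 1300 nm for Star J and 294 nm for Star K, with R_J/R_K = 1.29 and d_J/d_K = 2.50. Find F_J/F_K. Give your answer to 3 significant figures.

6.96×10^-4

Wien's law: T_J/T_K = λ_K/λ_J = 294/1300 = 0.2262.
L_J/L_K = (R_J/R_K)²(T_J/T_K)⁴ = (1.29)²(0.2262)⁴ = 0.004353.
F_J/F_K = (L_J/L_K)/(d_J/d_K)² = 0.004353/(2.50)² = 6.965×10^-4.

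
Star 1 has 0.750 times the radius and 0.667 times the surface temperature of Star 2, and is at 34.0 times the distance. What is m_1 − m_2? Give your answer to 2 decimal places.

10.04

L_1/L_2 = (0.750)²(0.667)⁴ = 0.1113.
F_1/F_2 = (L_1/L_2)/(d_1/d_2)² = 0.1113/1156 = 9.631×10^-5.
m_1 − m_2 = −2.5 log₁₀(9.631×10^-5) = 10.04.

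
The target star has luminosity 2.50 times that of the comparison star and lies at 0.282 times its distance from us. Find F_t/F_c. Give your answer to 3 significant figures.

31.4

F = L/(4πd²), so F_t/F_c = (L_t/L_c) / (d_t/d_c)²
= 2.50 / (0.282)² = 2.50 / 0.07952 = 31.44.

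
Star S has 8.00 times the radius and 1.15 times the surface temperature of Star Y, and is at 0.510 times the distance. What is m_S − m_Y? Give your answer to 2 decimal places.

-6.58

L_S/L_Y = (8.00)²(1.15)⁴ = 111.9.
F_S/F_Y = (L_S/L_Y)/(d_S/d_Y)² = 111.9/0.2601 = 430.4.
m_S − m_Y = −2.5 log₁₀(430.4) = -6.58.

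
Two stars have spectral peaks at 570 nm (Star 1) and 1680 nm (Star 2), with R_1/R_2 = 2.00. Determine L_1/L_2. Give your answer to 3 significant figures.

Wien's law gives T ∝ 1/λ_max, so T_1/T_2 = λ_2/λ_1 = 1680/570 = 2.947.
Then L ∝ R²T⁴ gives L_1/L_2 = (2.00)² × (2.947)⁴ = 4.000 × 75.46 = 301.9.

302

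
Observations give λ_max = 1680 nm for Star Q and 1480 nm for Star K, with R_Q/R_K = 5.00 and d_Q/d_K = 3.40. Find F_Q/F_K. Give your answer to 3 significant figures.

1.30

Wien's law: T_Q/T_K = λ_K/λ_Q = 1480/1680 = 0.8810.
L_Q/L_K = (R_Q/R_K)²(T_Q/T_K)⁴ = (5.00)²(0.8810)⁴ = 15.06.
F_Q/F_K = (L_Q/L_K)/(d_Q/d_K)² = 15.06/(3.40)² = 1.303.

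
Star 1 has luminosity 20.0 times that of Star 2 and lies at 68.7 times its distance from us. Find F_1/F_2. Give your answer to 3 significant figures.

0.00424

F = L/(4πd²), so F_1/F_2 = (L_1/L_2) / (d_1/d_2)²
= 20.0 / (68.7)² = 20.0 / 4720 = 0.004238.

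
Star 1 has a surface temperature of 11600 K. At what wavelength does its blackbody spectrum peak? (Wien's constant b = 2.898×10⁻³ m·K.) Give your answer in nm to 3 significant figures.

250 nm

λ_max = b/T = 2.898×10⁻³ / 11600 = 2.50×10^-7 m = 249.8 nm.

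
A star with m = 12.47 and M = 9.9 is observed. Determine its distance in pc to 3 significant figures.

32.7 pc

m − M = 5 log₁₀(d/10 pc)
12.47 − (9.9) = 2.57 = 5 log₁₀(d/10)
d = 10 × 10^(2.57/5) = 10 × 10^0.514 = 32.66 pc.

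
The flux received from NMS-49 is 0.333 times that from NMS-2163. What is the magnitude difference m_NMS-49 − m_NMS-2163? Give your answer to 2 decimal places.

m_NMS-49 − m_NMS-2163 = −2.5 log₁₀(F_NMS-49/F_NMS-2163) = −2.5 log₁₀(0.333) = −2.5 × (-0.478) = 1.194.

1.19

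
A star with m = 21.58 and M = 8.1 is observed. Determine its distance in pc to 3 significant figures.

4.97×10^3 pc

m − M = 5 log₁₀(d/10 pc)
21.58 − (8.1) = 13.48 = 5 log₁₀(d/10)
d = 10 × 10^(13.48/5) = 10 × 10^2.696 = 4966 pc.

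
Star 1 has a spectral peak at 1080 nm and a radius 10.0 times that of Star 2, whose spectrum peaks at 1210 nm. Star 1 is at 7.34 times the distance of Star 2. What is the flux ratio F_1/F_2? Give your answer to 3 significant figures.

Wien's law: T_1/T_2 = λ_2/λ_1 = 1210/1080 = 1.120.
L_1/L_2 = (R_1/R_2)²(T_1/T_2)⁴ = (10.0)²(1.120)⁴ = 157.6.
F_1/F_2 = (L_1/L_2)/(d_1/d_2)² = 157.6/(7.34)² = 2.925.

2.92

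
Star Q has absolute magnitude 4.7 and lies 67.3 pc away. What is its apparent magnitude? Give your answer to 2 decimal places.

8.84

m = M + 5 log₁₀(d/10 pc) = 4.7 + 5 log₁₀(67.3/10)
  = 4.7 + 5 × 0.828 = 4.7 + 4.14 = 8.84.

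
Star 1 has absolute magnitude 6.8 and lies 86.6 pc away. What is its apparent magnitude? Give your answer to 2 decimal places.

11.49

m = M + 5 log₁₀(d/10 pc) = 6.8 + 5 log₁₀(86.6/10)
  = 6.8 + 5 × 0.938 = 6.8 + 4.69 = 11.49.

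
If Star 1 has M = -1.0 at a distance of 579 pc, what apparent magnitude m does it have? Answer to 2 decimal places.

m = M + 5 log₁₀(d/10 pc) = -1.0 + 5 log₁₀(579/10)
  = -1.0 + 5 × 1.763 = -1.0 + 8.81 = 7.81.

7.81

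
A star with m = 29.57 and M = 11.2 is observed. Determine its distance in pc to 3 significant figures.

m − M = 5 log₁₀(d/10 pc)
29.57 − (11.2) = 18.37 = 5 log₁₀(d/10)
d = 10 × 10^(18.37/5) = 10 × 10^3.674 = 4.721×10^4 pc.

4.72×10^4 pc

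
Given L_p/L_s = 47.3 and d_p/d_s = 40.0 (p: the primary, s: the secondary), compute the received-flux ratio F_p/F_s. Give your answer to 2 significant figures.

0.030

F = L/(4πd²), so F_p/F_s = (L_p/L_s) / (d_p/d_s)²
= 47.3 / (40.0)² = 47.3 / 1600 = 0.02956.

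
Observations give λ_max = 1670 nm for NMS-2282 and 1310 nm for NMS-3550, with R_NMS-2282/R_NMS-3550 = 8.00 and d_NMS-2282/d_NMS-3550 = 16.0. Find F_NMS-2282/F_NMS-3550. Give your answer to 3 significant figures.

0.0947

Wien's law: T_NMS-2282/T_NMS-3550 = λ_NMS-3550/λ_NMS-2282 = 1310/1670 = 0.7844.
L_NMS-2282/L_NMS-3550 = (R_NMS-2282/R_NMS-3550)²(T_NMS-2282/T_NMS-3550)⁴ = (8.00)²(0.7844)⁴ = 24.23.
F_NMS-2282/F_NMS-3550 = (L_NMS-2282/L_NMS-3550)/(d_NMS-2282/d_NMS-3550)² = 24.23/(16.0)² = 0.09466.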